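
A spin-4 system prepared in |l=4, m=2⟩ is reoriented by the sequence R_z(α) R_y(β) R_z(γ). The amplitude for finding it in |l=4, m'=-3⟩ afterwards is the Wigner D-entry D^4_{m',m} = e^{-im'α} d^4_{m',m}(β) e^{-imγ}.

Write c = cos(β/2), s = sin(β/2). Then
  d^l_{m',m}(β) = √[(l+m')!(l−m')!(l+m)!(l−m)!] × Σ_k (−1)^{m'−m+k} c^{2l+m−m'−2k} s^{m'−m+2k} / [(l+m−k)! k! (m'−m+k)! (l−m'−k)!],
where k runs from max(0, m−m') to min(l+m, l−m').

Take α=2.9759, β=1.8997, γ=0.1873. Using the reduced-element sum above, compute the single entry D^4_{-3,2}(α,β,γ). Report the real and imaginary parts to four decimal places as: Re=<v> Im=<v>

Split into d^4_{-3,2}(β=1.8997) × two z-phases.
With c≡cos(β/2)=0.581805 and s≡sin(β/2)=0.813328, N=[1·5040·720·2]^{1/2}=2693.993318
k∈{5,6} keeps every argument non-negative
  k=5: (−1)^0·2693.9933/(240)·0.5818^3·0.8133^5 = +0.786769
  k=6: (−1)^1·2693.9933/(720)·0.5818^1·0.8133^7 = -0.512510
d^4_{-3,2}(1.8997) = +0.786769 -0.512510 = +0.274259
Phases: e^{-i·(-3)·2.9759}=-0.878980+0.476859i, e^{-i·(2)·0.1873}=+0.930654-0.365900i ⇒ D=-0.176497+0.209920i

Re=-0.1765 Im=0.2099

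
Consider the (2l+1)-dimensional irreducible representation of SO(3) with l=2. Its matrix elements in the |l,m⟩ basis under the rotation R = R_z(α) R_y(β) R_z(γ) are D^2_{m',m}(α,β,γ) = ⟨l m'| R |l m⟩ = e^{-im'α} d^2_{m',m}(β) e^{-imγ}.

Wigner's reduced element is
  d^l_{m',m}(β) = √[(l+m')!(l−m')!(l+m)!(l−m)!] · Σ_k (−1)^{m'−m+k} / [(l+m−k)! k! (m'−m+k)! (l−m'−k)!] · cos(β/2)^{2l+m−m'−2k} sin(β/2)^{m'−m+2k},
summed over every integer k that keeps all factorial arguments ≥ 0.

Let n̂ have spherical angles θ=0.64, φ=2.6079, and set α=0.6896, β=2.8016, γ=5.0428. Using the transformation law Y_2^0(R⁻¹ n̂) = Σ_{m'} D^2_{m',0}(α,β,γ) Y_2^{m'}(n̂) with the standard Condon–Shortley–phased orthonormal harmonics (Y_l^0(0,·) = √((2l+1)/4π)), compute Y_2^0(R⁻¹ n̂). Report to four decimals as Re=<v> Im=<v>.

Re=0.3270 Im=0.0000

Need the full column D^2_{m',0} for m'=−2..2 at α=0.6896, β=2.8016, γ=5.0428.
cos(β/2)=0.169179, sin(β/2)=0.985585
d^2_{-2,0}: single k=2 term ⇒ +0.068101;  D = +0.012968+0.066855i
d^2_{-1,0}: k∈[1..2] ⇒ +0.011690 -0.396738 = -0.385049;  D = -0.297065-0.244979i
d^2_{0,0}: k∈[0..2] ⇒ +0.000819 -0.111209 +0.943576 = +0.833186;  D = +0.833186+0.000000i
d^2_{1,0}: k∈[0..1] ⇒ -0.011690 +0.396738 = +0.385049;  D = +0.297065-0.244979i
d^2_{2,0}: single k=0 term ⇒ +0.068101;  D = +0.012968-0.066855i
Y_2^{m'}(θ=0.64,φ=2.6079) and Σ D·Y over m':
  (+0.0130+0.0669i)·(+0.0665+0.1207i)  (-0.2971-0.2450i)·(-0.3186-0.1883i)  (+0.8332+0.0000i)·(+0.2933+0.0000i)  (+0.2971-0.2450i)·(+0.3186-0.1883i)  (+0.0130-0.0669i)·(+0.0665-0.1207i)
Y_2^0(R⁻¹ n̂) = +0.327044-0.000000i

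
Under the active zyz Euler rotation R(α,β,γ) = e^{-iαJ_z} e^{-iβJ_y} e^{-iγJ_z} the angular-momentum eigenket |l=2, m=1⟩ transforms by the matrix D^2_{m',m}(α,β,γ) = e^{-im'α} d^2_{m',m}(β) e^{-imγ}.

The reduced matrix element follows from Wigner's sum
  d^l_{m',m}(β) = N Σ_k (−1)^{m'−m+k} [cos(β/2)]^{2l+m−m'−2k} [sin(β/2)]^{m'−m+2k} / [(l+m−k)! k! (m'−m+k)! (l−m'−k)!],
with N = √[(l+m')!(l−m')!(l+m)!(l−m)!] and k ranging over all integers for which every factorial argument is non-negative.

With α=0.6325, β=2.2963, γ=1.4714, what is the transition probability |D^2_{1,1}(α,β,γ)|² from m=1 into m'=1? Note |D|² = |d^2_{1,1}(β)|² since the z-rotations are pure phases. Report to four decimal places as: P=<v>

P=0.1533

D^2_{1,1}(0.6325,2.2963,1.4714) = e^{-i·1·0.6325}·d^2_{1,1}(2.2963)·e^{-i·1·1.4714}. Compute d first:
c=cos(2.2963/2)=0.410175, s=sin(2.2963/2)=0.912007; N=√[6·1·6·1]=6.000000
k: max(0,(1)−(1))=0 … min(2+(1),2−(1))=1
  k=0: (−1)^0·6.0000/(6)·0.4102^4·0.9120^0 = +0.028306
  k=1: (−1)^1·6.0000/(2)·0.4102^2·0.9120^2 = -0.419814
d^2_{1,1}(2.2963) = +0.028306 -0.419814 = -0.391508
|D^2_{1,1}|² = |d^2_{1,1}(β)|² = (-0.391508)² = 0.153278 (the z-rotation phases have unit modulus)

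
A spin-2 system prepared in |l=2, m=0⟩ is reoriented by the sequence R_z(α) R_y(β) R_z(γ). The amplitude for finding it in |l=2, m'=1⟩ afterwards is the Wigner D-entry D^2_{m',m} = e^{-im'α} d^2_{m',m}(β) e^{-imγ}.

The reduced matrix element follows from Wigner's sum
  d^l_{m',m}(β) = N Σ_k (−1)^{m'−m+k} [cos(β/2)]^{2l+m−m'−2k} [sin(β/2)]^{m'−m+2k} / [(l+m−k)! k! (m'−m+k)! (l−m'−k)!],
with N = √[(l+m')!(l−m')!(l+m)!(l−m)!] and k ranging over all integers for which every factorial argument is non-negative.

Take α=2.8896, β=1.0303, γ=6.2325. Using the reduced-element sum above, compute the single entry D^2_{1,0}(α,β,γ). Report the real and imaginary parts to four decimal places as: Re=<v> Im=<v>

D^2_{1,0}(2.8896,1.0303,6.2325) = e^{-i·1·2.8896}·d^2_{1,0}(1.0303)·e^{-i·0·6.2325}. Compute d first:
c=cos(1.0303/2)=0.870219, s=sin(1.0303/2)=0.492665; N=√[6·1·2·2]=4.898979
k∈{0,1} keeps every argument non-negative
  k=0: (−1)^1·4.8990/(2)·0.8702^3·0.4927^1 = -0.795267
  k=1: (−1)^2·4.8990/(2)·0.8702^1·0.4927^3 = +0.254894
d^2_{1,0}(1.0303) = -0.795267 +0.254894 = -0.540373
D = (-0.968418-0.249334i)·(-0.540373)·(+1.000000+0.000000i) = +0.523307+0.134733i

Re=0.5233 Im=0.1347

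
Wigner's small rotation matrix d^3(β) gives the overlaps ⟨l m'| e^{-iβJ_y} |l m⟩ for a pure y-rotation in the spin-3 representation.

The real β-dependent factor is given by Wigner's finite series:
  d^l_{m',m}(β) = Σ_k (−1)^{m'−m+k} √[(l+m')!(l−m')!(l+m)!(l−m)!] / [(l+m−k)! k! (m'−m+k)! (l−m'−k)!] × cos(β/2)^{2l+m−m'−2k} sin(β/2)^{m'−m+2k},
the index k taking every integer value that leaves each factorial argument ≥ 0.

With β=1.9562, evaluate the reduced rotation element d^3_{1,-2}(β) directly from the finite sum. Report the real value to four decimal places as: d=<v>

d^3_{1,-2}(β=1.9562) via Wigner's sum:
Half-angle: c=0.558599, s=0.829438. N=√(24·2·1·120)=75.894664
Admissible k: 0..1 (factorial args all ≥0)
  k=0: (−1)^3·75.8947/(12)·0.5586^3·0.8294^3 = -0.629046
  k=1: (−1)^4·75.8947/(24)·0.5586^1·0.8294^5 = +0.693456
d^3_{1,-2}(1.9562) = -0.629046 +0.693456 = +0.064410

d=0.0644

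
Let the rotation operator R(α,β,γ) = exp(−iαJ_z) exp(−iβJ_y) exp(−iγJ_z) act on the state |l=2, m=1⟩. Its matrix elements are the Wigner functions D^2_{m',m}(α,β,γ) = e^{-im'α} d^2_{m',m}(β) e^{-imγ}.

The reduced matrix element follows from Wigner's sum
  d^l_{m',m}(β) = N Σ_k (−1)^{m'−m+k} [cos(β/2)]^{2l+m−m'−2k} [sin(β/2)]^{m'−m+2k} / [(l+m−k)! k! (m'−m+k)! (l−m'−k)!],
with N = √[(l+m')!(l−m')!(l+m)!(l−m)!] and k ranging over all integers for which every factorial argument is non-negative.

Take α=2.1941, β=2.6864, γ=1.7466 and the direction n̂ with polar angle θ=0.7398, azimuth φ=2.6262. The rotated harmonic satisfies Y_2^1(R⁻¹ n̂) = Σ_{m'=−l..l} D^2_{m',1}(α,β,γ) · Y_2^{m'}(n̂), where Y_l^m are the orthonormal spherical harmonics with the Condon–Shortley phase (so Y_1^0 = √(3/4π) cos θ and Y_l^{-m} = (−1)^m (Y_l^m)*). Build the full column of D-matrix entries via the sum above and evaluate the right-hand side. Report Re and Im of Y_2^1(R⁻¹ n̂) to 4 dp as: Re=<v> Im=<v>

Re=0.1313 Im=0.2472

Need the full column D^2_{m',1} for m'=−2..2 at α=2.1941, β=2.6864, γ=1.7466.
cos(β/2)=0.225636, sin(β/2)=0.974212
d^2_{-2,1}: single k=3 term ⇒ +0.417253;  D = -0.366175+0.200039i
d^2_{-1,1}: k∈[2..3] ⇒ +0.144959 -0.900768 = -0.755809;  D = -0.681386-0.327048i
d^2_{0,1}: k∈[1..2] ⇒ +0.027413 -0.511028 = -0.483615;  D = +0.084584+0.476161i
d^2_{1,1}: k∈[0..1] ⇒ +0.002592 -0.144959 = -0.142367;  D = +0.099279-0.102040i
d^2_{2,1}: single k=0 term ⇒ -0.022383;  D = -0.022137-0.003309i
Y_2^{m'}(θ=0.7398,φ=2.6262) and Σ D·Y over m':
  (-0.3662+0.2000i)·(+0.0903+0.1506i)  (-0.6814-0.3270i)·(-0.3347-0.1896i)  (+0.0846+0.4762i)·(+0.2008+0.0000i)  (+0.0993-0.1020i)·(+0.3347-0.1896i)  (-0.0221-0.0033i)·(+0.0903-0.1506i)
Y_2^1(R⁻¹ n̂) = +0.131253+0.247233i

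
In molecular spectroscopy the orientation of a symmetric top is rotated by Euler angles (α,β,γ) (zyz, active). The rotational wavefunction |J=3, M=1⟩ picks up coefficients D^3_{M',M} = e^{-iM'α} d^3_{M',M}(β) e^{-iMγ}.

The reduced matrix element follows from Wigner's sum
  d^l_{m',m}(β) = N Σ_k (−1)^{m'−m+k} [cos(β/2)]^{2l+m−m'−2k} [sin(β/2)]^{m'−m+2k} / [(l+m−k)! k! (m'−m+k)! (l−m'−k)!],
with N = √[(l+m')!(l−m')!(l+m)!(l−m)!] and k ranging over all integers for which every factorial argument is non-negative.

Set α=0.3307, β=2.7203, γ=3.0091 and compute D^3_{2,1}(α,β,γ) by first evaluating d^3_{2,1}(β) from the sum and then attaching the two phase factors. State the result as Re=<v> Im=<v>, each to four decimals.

Re=-0.0456 Im=0.0267

Split into d^3_{2,1}(β=2.7203) × two z-phases.
Half-angle: c=0.209092, s=0.977896. N=√(120·1·24·2)=75.894664
k∈{0,1} keeps every argument non-negative
  k=0: (−1)^1·75.8947/(24)·0.2091^5·0.9779^1 = -0.001236
  k=1: (−1)^2·75.8947/(12)·0.2091^3·0.9779^3 = +0.054065
d^3_{2,1}(2.7203) = -0.001236 +0.054065 = +0.052830
Phases: e^{-i·(2)·0.3307}=+0.789133-0.614222i, e^{-i·(1)·3.0091}=-0.991236-0.132105i ⇒ D=-0.045611+0.026657i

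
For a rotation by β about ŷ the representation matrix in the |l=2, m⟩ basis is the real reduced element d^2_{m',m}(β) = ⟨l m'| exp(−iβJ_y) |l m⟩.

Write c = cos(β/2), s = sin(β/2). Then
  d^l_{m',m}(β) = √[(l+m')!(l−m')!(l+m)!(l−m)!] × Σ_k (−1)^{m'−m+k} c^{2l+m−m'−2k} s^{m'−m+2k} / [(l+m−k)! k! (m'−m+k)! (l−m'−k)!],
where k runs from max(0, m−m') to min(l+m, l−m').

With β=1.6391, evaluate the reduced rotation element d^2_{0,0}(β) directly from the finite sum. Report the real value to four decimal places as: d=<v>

d^2_{0,0}(β=1.6391) via Wigner's sum:
Half-angle: c=0.682550, s=0.730839. N=√(2·2·2·2)=4.000000
Admissible k: 0..2 (factorial args all ≥0)
  k=0: (−1)^0·4.0000/(4)·0.6826^4·0.7308^0 = +0.217039
  k=1: (−1)^1·4.0000/(1)·0.6826^2·0.7308^2 = -0.995342
  k=2: (−1)^2·4.0000/(4)·0.6826^0·0.7308^4 = +0.285290
d^2_{0,0}(1.6391) = +0.217039 -0.995342 +0.285290 = -0.493013

d=-0.4930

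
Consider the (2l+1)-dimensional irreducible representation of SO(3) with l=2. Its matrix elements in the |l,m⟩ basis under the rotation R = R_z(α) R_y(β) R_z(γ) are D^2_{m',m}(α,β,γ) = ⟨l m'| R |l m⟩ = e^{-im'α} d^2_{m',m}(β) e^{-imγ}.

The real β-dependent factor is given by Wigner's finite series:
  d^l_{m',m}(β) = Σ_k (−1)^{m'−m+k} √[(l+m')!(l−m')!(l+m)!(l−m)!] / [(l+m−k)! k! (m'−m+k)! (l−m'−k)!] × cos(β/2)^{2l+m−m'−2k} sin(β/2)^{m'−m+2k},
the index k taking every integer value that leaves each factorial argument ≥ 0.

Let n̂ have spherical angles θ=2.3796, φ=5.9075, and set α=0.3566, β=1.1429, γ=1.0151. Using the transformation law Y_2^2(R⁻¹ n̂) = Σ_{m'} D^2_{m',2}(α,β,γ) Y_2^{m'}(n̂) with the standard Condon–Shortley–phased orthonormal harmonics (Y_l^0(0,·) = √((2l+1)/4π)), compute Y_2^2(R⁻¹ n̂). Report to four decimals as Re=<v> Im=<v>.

Need the full column D^2_{m',2} for m'=−2..2 at α=0.3566, β=1.1429, γ=1.0151.
cos(β/2)=0.841118, sin(β/2)=0.540852
d^2_{-2,2}: single k=4 term ⇒ +0.085569;  D = +0.021485-0.082828i
d^2_{-1,2}: single k=3 term ⇒ +0.266148;  D = -0.027313-0.264742i
d^2_{0,2}: single k=2 term ⇒ +0.506928;  D = -0.224779-0.454368i
d^2_{1,2}: single k=1 term ⇒ +0.643693;  D = -0.468875-0.441018i
d^2_{2,2}: single k=0 term ⇒ +0.500526;  D = -0.461367-0.194081i
Y_2^{m'}(θ=2.3796,φ=5.9075) and Σ D·Y over m':
  (+0.0215-0.0828i)·(+0.1345+0.1257i)  (-0.0273-0.2647i)·(-0.3589-0.1416i)  (-0.2248-0.4544i)·(+0.1798+0.0000i)  (-0.4689-0.4410i)·(+0.3589-0.1416i)  (-0.4614-0.1941i)·(+0.1345-0.1257i)
Y_2^2(R⁻¹ n̂) = -0.371993-0.051308i

Re=-0.3720 Im=-0.0513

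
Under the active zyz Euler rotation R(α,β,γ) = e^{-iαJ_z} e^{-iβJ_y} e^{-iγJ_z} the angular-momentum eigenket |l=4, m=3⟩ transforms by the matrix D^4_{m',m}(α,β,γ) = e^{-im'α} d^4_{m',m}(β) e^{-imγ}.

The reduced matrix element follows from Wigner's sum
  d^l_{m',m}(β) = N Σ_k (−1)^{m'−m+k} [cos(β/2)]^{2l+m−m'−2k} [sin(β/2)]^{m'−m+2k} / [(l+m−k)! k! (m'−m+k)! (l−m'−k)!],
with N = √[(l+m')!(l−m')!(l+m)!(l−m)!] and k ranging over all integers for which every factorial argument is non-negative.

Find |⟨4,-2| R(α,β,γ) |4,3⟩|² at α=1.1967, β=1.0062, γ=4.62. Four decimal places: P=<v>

First d^4_{-2,3}(β=1.0062), then the phase factors e^{-i(-2)α} and e^{-i(3)γ}:
Half-angle: c=0.876092, s=0.482144. N=√(2·720·5040·1)=2693.993318
The bounds max(0,m−m')=5 and min(l+m,l−m')=6 give 2 terms
  k=5: (−1)^0·2693.9933/(240)·0.8761^3·0.4821^5 = +0.196661
  k=6: (−1)^1·2693.9933/(720)·0.8761^1·0.4821^7 = -0.019854
d^4_{-2,3}(1.0062) = +0.196661 -0.019854 = +0.176806
|D^4_{-2,3}|² = |d^4_{-2,3}(β)|² = (+0.176806)² = 0.031261 (the z-rotation phases have unit modulus)

P=0.0313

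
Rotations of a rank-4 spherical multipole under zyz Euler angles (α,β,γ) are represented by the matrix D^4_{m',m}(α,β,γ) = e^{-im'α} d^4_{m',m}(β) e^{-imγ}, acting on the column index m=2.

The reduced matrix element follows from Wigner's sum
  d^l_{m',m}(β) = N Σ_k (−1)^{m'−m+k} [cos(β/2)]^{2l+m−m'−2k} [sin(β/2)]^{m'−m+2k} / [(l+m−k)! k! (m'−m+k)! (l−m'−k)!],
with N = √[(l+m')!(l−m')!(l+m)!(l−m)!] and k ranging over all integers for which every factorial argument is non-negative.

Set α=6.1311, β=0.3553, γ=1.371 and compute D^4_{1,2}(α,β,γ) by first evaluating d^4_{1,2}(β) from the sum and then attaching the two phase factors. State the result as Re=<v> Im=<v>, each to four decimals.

Split into d^4_{1,2}(β=0.3553) × two z-phases.
Half-angle: c=0.984262, s=0.176717. N=√(120·6·720·2)=1018.233765
k: max(0,(2)−(1))=1 … min(4+(2),4−(1))=3
  k=1: (−1)^0·1018.2338/(240)·0.9843^7·0.1767^1 = +0.670948
  k=2: (−1)^1·1018.2338/(48)·0.9843^5·0.1767^3 = -0.108142
  k=3: (−1)^2·1018.2338/(72)·0.9843^3·0.1767^5 = +0.002324
d^4_{1,2}(0.3553) = +0.670948 -0.108142 +0.002324 = +0.565130
D = (+0.988457+0.151500i)·(+0.565130)·(-0.921220-0.389043i) = -0.481291-0.296194i

Re=-0.4813 Im=-0.2962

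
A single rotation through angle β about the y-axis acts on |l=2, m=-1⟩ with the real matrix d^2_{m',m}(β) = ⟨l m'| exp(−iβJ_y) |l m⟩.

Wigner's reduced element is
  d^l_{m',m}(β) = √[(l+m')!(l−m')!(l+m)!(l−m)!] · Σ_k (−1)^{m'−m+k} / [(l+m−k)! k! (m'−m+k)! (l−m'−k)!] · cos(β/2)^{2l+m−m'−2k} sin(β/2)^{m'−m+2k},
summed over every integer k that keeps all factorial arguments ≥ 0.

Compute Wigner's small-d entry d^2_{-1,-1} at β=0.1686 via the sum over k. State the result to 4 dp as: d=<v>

d^2_{-1,-1}(β=0.1686) via Wigner's sum:
With c≡cos(β/2)=0.996449 and s≡sin(β/2)=0.084200, N=[1·6·1·6]^{1/2}=6.000000
The bounds max(0,m−m')=0 and min(l+m,l−m')=1 give 2 terms
  k=0: (−1)^0·6.0000/(6)·0.9964^4·0.0842^0 = +0.985871
  k=1: (−1)^1·6.0000/(2)·0.9964^2·0.0842^2 = -0.021118
d^2_{-1,-1}(0.1686) = +0.985871 -0.021118 = +0.964753

d=0.9648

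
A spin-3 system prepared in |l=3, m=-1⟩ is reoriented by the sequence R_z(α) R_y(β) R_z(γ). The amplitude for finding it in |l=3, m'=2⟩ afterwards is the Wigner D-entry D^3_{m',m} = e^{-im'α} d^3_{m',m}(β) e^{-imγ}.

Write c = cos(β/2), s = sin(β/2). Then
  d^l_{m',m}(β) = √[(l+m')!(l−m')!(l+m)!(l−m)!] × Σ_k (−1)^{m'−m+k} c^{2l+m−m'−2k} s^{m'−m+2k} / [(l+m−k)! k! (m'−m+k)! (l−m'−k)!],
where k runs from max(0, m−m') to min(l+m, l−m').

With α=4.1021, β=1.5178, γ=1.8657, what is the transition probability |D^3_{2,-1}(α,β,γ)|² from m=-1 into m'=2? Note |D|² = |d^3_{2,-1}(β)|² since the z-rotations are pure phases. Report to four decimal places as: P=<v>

P=0.1877

Split into d^3_{2,-1}(β=1.5178) × two z-phases.
With c≡cos(β/2)=0.725593 and s≡sin(β/2)=0.688124, N=[120·1·2·24]^{1/2}=75.894664
The bounds max(0,m−m')=0 and min(l+m,l−m')=1 give 2 terms
  k=0: (−1)^3·75.8947/(12)·0.7256^3·0.6881^3 = -0.787244
  k=1: (−1)^4·75.8947/(24)·0.7256^1·0.6881^5 = +0.354018
d^3_{2,-1}(1.5178) = -0.787244 +0.354018 = -0.433226
|D^3_{2,-1}|² = |d^3_{2,-1}(β)|² = (-0.433226)² = 0.187685 (the z-rotation phases have unit modulus)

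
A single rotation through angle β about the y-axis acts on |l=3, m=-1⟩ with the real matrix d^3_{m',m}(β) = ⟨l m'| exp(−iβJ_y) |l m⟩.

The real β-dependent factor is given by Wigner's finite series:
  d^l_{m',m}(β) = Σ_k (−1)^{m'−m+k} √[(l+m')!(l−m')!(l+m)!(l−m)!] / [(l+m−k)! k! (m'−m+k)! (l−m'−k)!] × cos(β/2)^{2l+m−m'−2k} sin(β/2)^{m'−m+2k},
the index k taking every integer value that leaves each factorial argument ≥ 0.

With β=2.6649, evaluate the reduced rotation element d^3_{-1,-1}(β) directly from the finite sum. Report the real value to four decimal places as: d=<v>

d=0.2749

d^3_{-1,-1}(β=2.6649) via Wigner's sum:
Half-angle: c=0.236096, s=0.971730. N=√(2·24·2·24)=48.000000
k∈{0,1,2} keeps every argument non-negative
  k=0: (−1)^0·48.0000/(48)·0.2361^6·0.9717^0 = +0.000173
  k=1: (−1)^1·48.0000/(6)·0.2361^4·0.9717^2 = -0.023471
  k=2: (−1)^2·48.0000/(8)·0.2361^2·0.9717^4 = +0.298202
d^3_{-1,-1}(2.6649) = +0.000173 -0.023471 +0.298202 = +0.274904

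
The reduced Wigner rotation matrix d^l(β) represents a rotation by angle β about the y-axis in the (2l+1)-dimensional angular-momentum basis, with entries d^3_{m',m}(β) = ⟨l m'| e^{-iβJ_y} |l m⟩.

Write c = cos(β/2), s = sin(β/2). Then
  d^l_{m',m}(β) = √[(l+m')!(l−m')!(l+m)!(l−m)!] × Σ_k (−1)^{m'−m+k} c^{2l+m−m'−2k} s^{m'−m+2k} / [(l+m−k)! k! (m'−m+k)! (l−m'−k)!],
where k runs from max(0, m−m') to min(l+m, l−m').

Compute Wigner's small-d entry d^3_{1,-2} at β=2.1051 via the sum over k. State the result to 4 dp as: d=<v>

d^3_{1,-2}(β=2.1051) via Wigner's sum:
Half-angle: c=0.495358, s=0.868689. N=√(24·2·1·120)=75.894664
The bounds max(0,m−m')=0 and min(l+m,l−m')=1 give 2 terms
  k=0: (−1)^3·75.8947/(12)·0.4954^3·0.8687^3 = -0.503941
  k=1: (−1)^4·75.8947/(24)·0.4954^1·0.8687^5 = +0.774891
d^3_{1,-2}(2.1051) = -0.503941 +0.774891 = +0.270951

d=0.2710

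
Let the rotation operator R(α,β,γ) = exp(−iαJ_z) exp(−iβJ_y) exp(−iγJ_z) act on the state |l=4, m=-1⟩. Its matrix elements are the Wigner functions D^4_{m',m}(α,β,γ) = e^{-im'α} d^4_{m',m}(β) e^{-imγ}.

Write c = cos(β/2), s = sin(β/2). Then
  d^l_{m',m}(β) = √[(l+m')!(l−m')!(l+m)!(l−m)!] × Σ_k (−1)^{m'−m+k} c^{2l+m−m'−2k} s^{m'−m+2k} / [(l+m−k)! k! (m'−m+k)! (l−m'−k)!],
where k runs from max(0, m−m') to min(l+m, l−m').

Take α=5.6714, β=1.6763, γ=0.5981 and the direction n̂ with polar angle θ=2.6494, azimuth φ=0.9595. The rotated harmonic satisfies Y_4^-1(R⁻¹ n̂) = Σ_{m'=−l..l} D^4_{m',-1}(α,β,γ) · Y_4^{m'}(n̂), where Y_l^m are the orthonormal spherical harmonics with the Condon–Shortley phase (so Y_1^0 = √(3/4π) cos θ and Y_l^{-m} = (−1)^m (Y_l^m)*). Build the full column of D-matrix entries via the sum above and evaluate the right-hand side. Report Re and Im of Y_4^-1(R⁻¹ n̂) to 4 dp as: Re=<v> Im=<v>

Need the full column D^4_{m',-1} for m'=−4..4 at α=5.6714, β=1.6763, γ=0.5981.
cos(β/2)=0.668839, sin(β/2)=0.743407
d^4_{-4,-1}: single k=3 term ⇒ +0.411512;  D = -0.113029-0.395685i
d^4_{-3,-1}: k∈[2..3] ⇒ +0.392694 -0.808561 = -0.415867;  D = -0.136151+0.392948i
d^4_{-2,-1}: k∈[1..3] ⇒ +0.188849 -1.166528 +0.960757 = -0.016921;  D = -0.013718+0.009907i
d^4_{-1,-1}: k∈[0..3] ⇒ +0.040047 -0.742122 +1.833644 -0.755098 = +0.376471;  D = +0.376436-0.005152i
d^4_{0,-1}: k∈[0..3] ⇒ -0.199065 +1.475554 -1.822909 +0.375339 = -0.171080;  D = -0.141382-0.096331i
d^4_{1,-1}: k∈[0..3] ⇒ +0.494748 -1.833644 +1.132648 -0.093285 = -0.299534;  D = -0.105773-0.280236i
d^4_{2,-1}: k∈[0..2] ⇒ -0.777685 +1.441136 -0.356078 = +0.307373;  D = -0.076306+0.297751i
d^4_{3,-1}: k∈[0..1] ⇒ +0.808561 -0.599341 = +0.209220;  D = -0.158918+0.136081i
d^4_{4,-1}: single k=0 term ⇒ -0.508385;  D = +0.506027-0.048908i
Y_4^{m'}(θ=2.6494,φ=0.9595) and Σ D·Y over m':
  (-0.1130-0.3957i)·(-0.0169+0.0142i)  (-0.1362+0.3929i)·(+0.1124+0.0303i)  (-0.0137+0.0099i)·(-0.1131-0.3116i)  (+0.3764-0.0052i)·(-0.2756+0.3932i)  (-0.1414-0.0963i)·(+0.0860+0.0000i)  (-0.1058-0.2802i)·(+0.2756+0.3932i)  (-0.0763+0.2978i)·(-0.1131+0.3116i)  (-0.1589+0.1361i)·(-0.1124+0.0303i)  (+0.5060-0.0489i)·(-0.0169-0.0142i)
Y_4^-1(R⁻¹ n̂) = -0.127525-0.013258i

Re=-0.1275 Im=-0.0133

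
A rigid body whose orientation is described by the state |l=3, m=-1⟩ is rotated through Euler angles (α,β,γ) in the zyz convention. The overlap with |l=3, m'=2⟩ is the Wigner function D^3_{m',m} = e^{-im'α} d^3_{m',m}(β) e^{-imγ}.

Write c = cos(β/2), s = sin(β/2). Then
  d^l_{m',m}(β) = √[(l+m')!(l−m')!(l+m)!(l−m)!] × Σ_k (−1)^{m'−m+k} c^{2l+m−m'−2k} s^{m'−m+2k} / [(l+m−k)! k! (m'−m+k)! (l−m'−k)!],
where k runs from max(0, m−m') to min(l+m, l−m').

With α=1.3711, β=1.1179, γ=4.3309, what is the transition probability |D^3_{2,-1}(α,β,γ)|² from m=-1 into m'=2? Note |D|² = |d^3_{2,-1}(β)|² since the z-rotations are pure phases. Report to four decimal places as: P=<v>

Split into d^3_{2,-1}(β=1.1179) × two z-phases.
Half-angle: c=0.847812, s=0.530296. N=√(120·1·2·24)=75.894664
k∈{0,1} keeps every argument non-negative
  k=0: (−1)^3·75.8947/(12)·0.8478^3·0.5303^3 = -0.574758
  k=1: (−1)^4·75.8947/(24)·0.8478^1·0.5303^5 = +0.112433
d^3_{2,-1}(1.1179) = -0.574758 +0.112433 = -0.462325
|D^3_{2,-1}|² = |d^3_{2,-1}(β)|² = (-0.462325)² = 0.213745 (the z-rotation phases have unit modulus)

P=0.2137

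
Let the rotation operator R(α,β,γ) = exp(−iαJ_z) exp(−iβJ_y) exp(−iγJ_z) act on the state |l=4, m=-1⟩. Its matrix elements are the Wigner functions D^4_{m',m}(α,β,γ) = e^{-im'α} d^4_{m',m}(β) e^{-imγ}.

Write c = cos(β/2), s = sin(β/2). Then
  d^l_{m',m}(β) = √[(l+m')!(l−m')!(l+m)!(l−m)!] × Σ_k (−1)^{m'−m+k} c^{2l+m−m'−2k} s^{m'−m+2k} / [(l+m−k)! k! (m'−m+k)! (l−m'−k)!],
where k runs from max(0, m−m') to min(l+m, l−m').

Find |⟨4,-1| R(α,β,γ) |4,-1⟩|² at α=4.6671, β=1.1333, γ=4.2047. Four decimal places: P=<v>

P=0.0443

First d^4_{-1,-1}(β=1.1333), then the phase factors e^{-i(-1)α} and e^{-i(-1)γ}:
c=cos(1.1333/2)=0.843704, s=sin(1.1333/2)=0.536809; N=√[6·120·6·120]=720.000000
k: max(0,(-1)−(-1))=0 … min(4+(-1),4−(-1))=3
  k=0: (−1)^0·720.0000/(720)·0.8437^8·0.5368^0 = +0.256756
  k=1: (−1)^1·720.0000/(48)·0.8437^6·0.5368^2 = -1.559089
  k=2: (−1)^2·720.0000/(24)·0.8437^4·0.5368^4 = +1.262292
  k=3: (−1)^3·720.0000/(72)·0.8437^2·0.5368^6 = -0.170332
d^4_{-1,-1}(1.1333) = +0.256756 -1.559089 +1.262292 -0.170332 = -0.210374
|D^4_{-1,-1}|² = |d^4_{-1,-1}(β)|² = (-0.210374)² = 0.044257 (the z-rotation phases have unit modulus)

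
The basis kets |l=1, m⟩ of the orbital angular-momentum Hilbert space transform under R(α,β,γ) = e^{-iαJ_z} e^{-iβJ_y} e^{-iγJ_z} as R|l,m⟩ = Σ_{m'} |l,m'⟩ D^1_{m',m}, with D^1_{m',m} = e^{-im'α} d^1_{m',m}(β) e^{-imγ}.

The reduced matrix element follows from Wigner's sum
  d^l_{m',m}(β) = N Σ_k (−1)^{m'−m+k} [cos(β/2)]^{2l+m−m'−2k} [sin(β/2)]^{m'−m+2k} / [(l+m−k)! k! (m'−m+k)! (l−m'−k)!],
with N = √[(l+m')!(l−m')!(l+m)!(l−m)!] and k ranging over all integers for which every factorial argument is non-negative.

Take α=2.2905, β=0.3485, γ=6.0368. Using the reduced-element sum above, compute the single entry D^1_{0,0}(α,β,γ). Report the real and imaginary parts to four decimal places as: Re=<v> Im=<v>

Re=0.9399 Im=0.0000

D^1_{0,0}(2.2905,0.3485,6.0368) = e^{-i·0·2.2905}·d^1_{0,0}(0.3485)·e^{-i·0·6.0368}. Compute d first:
c=cos(0.3485/2)=0.984857, s=sin(0.3485/2)=0.173370; N=√[1·1·1·1]=1.000000
k∈{0,1} keeps every argument non-negative
  k=0: (−1)^0·1.0000/(1)·0.9849^2·0.1734^0 = +0.969943
  k=1: (−1)^1·1.0000/(1)·0.9849^0·0.1734^2 = -0.030057
d^1_{0,0}(0.3485) = +0.969943 -0.030057 = +0.939886
D = (+1.000000+0.000000i)·(+0.939886)·(+1.000000+0.000000i) = +0.939886+0.000000i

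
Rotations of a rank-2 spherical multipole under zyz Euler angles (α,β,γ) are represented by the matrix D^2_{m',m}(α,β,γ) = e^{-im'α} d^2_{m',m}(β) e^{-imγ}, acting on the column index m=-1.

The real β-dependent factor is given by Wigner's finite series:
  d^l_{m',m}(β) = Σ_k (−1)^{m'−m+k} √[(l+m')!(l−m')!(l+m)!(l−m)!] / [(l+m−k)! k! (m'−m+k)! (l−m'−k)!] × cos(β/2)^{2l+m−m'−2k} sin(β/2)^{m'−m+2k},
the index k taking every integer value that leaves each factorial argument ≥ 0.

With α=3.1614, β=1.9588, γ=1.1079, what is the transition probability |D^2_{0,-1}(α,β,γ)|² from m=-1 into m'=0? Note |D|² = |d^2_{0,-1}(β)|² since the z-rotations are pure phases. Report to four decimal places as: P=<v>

D^2_{0,-1}(3.1614,1.9588,1.1079) = e^{-i·0·3.1614}·d^2_{0,-1}(1.9588)·e^{-i·-1·1.1079}. Compute d first:
Half-angle: c=0.557521, s=0.830163. N=√(2·2·1·6)=4.898979
k∈{0,1} keeps every argument non-negative
  k=0: (−1)^1·4.8990/(2)·0.5575^3·0.8302^1 = -0.352389
  k=1: (−1)^2·4.8990/(2)·0.5575^1·0.8302^3 = +0.781316
d^2_{0,-1}(1.9588) = -0.352389 +0.781316 = +0.428927
|D^2_{0,-1}|² = |d^2_{0,-1}(β)|² = (+0.428927)² = 0.183979 (the z-rotation phases have unit modulus)

P=0.1840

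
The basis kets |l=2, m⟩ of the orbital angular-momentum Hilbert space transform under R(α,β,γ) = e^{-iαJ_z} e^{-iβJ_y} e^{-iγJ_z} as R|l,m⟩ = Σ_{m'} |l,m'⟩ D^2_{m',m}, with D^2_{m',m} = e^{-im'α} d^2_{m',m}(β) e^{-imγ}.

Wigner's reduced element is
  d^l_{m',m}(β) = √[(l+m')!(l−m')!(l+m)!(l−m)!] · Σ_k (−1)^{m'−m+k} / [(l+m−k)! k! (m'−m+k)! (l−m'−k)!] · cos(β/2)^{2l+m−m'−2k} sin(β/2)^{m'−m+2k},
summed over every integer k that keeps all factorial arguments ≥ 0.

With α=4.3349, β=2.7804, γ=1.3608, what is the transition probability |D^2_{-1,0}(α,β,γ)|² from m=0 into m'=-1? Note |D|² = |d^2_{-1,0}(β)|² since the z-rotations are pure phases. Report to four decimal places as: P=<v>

P=0.1639

Split into d^2_{-1,0}(β=2.7804) × two z-phases.
With c≡cos(β/2)=0.179616 and s≡sin(β/2)=0.983737, N=[1·6·2·2]^{1/2}=4.898979
k∈{1,2} keeps every argument non-negative
  k=1: (−1)^0·4.8990/(2)·0.1796^3·0.9837^1 = +0.013963
  k=2: (−1)^1·4.8990/(2)·0.1796^1·0.9837^3 = -0.418849
d^2_{-1,0}(2.7804) = +0.013963 -0.418849 = -0.404886
|D^2_{-1,0}|² = |d^2_{-1,0}(β)|² = (-0.404886)² = 0.163933 (the z-rotation phases have unit modulus)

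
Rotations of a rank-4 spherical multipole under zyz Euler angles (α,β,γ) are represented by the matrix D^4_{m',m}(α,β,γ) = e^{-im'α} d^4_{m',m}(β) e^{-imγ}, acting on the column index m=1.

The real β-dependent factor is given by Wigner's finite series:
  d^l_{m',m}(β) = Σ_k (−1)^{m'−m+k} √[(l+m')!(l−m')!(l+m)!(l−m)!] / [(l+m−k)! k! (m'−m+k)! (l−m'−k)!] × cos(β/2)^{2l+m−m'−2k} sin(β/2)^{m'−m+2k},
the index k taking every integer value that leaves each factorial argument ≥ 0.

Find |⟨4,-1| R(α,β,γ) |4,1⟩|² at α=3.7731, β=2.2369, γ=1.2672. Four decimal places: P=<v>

First d^4_{-1,1}(β=2.2369), then the phase factors e^{-i(-1)α} and e^{-i(1)γ}:
Half-angle: c=0.437077, s=0.899424. N=√(6·120·120·6)=720.000000
k: max(0,(1)−(-1))=2 … min(4+(1),4−(-1))=5
  k=2: (−1)^0·720.0000/(72)·0.4371^6·0.8994^2 = +0.056400
  k=3: (−1)^1·720.0000/(24)·0.4371^4·0.8994^4 = -0.716492
  k=4: (−1)^2·720.0000/(48)·0.4371^2·0.8994^6 = +1.517030
  k=5: (−1)^3·720.0000/(720)·0.4371^0·0.8994^8 = -0.428268
d^4_{-1,1}(2.2369) = +0.056400 -0.716492 +1.517030 -0.428268 = +0.428670
|D^4_{-1,1}|² = |d^4_{-1,1}(β)|² = (+0.428670)² = 0.183758 (the z-rotation phases have unit modulus)

P=0.1838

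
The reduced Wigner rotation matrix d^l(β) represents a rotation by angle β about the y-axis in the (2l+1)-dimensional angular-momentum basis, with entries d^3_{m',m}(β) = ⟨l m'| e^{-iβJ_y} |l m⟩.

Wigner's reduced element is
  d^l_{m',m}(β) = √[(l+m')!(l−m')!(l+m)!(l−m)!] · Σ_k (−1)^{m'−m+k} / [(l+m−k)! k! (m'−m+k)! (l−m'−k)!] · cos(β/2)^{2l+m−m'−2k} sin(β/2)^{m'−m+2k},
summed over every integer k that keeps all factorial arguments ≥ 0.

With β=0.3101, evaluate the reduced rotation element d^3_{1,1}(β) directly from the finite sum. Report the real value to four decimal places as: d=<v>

d^3_{1,1}(β=0.3101) via Wigner's sum:
With c≡cos(β/2)=0.988004 and s≡sin(β/2)=0.154429, N=[24·2·24·2]^{1/2}=48.000000
The bounds max(0,m−m')=0 and min(l+m,l−m')=2 give 3 terms
  k=0: (−1)^0·48.0000/(48)·0.9880^6·0.1544^0 = +0.930147
  k=1: (−1)^1·48.0000/(6)·0.9880^4·0.1544^2 = -0.181796
  k=2: (−1)^2·48.0000/(8)·0.9880^2·0.1544^4 = +0.003331
d^3_{1,1}(0.3101) = +0.930147 -0.181796 +0.003331 = +0.751682

d=0.7517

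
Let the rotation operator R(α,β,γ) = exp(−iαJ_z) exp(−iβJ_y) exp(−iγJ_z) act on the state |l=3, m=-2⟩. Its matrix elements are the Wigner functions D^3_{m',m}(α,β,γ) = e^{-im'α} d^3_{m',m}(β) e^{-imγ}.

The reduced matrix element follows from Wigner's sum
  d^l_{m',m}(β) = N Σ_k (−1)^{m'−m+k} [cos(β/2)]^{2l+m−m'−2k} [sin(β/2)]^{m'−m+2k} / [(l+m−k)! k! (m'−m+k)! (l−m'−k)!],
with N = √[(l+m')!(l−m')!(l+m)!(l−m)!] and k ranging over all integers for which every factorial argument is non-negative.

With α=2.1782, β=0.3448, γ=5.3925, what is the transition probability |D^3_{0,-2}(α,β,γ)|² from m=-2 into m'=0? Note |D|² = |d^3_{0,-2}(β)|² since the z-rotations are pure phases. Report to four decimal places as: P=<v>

First d^3_{0,-2}(β=0.3448), then the phase factors e^{-i(0)α} and e^{-i(-2)γ}:
c=cos(0.3448/2)=0.985176, s=sin(0.3448/2)=0.171547; N=√[6·6·1·120]=65.726707
k: max(0,(-2)−(0))=0 … min(3+(-2),3−(0))=1
  k=0: (−1)^2·65.7267/(12)·0.9852^4·0.1715^2 = +0.151839
  k=1: (−1)^3·65.7267/(12)·0.9852^2·0.1715^4 = -0.004604
d^3_{0,-2}(0.3448) = +0.151839 -0.004604 = +0.147235
|D^3_{0,-2}|² = |d^3_{0,-2}(β)|² = (+0.147235)² = 0.021678 (the z-rotation phases have unit modulus)

P=0.0217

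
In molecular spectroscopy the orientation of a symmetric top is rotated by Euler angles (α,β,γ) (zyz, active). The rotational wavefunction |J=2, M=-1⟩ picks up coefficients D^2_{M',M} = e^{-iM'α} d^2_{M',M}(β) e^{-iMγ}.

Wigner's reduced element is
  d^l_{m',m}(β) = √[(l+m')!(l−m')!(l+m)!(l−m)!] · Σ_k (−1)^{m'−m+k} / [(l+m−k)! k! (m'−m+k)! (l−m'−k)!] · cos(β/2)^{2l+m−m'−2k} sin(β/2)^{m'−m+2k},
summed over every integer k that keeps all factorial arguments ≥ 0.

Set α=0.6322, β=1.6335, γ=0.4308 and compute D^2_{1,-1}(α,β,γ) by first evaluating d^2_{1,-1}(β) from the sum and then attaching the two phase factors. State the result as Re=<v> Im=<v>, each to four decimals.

Re=0.4553 Im=-0.0930

First d^2_{1,-1}(β=1.6335), then the phase factors e^{-i(1)α} and e^{-i(-1)γ}:
Half-angle: c=0.684594, s=0.728925. N=√(6·1·1·6)=6.000000
Admissible k: 0..1 (factorial args all ≥0)
  k=0: (−1)^2·6.0000/(2)·0.6846^2·0.7289^2 = +0.747055
  k=1: (−1)^3·6.0000/(6)·0.6846^0·0.7289^4 = -0.282313
d^2_{1,-1}(1.6335) = +0.747055 -0.282313 = +0.464742
Phases: e^{-i·(1)·0.6322}=+0.806729-0.590921i, e^{-i·(-1)·0.4308}=+0.908632+0.417598i ⇒ D=+0.455348-0.092968i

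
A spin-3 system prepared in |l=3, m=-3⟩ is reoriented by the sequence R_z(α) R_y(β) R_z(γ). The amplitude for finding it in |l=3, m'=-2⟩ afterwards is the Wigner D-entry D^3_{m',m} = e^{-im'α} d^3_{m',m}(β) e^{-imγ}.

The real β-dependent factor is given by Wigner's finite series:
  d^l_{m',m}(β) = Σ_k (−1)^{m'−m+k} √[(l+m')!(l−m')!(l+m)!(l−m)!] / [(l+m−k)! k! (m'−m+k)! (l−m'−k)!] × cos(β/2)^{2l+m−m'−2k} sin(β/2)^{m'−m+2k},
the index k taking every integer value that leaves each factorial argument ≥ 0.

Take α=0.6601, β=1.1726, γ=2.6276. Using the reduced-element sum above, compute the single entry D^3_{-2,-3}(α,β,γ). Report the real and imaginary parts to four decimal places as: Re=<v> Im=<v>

Re=0.5302 Im=-0.1196

D^3_{-2,-3}(0.6601,1.1726,2.6276) = e^{-i·-2·0.6601}·d^3_{-2,-3}(1.1726)·e^{-i·-3·2.6276}. Compute d first:
c=cos(1.1726/2)=0.832994, s=sin(1.1726/2)=0.553283; N=√[1·120·1·720]=293.938769
Admissible k: 0..0 (factorial args all ≥0)
  k=0: (−1)^1·293.9388/(120)·0.8330^5·0.5533^1 = -0.543539
d^3_{-2,-3}(1.1726) = -0.543539
D = (+0.247982+0.968765i)·(-0.543539)·(-0.028814+0.999585i) = +0.530227-0.119559i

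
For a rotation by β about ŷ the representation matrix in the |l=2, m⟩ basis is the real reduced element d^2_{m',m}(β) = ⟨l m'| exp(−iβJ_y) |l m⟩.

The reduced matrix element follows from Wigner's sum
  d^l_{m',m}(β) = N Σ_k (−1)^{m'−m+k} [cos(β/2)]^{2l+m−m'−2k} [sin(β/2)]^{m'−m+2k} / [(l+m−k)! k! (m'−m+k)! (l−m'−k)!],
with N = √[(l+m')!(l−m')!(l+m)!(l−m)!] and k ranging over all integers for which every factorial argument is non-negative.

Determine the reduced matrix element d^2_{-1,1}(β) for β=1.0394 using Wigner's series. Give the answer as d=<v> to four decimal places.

d=0.4966

d^2_{-1,1}(β=1.0394) via Wigner's sum:
Half-angle: c=0.867968, s=0.496620. N=√(1·6·6·1)=6.000000
k: max(0,(1)−(-1))=2 … min(2+(1),2−(-1))=3
  k=2: (−1)^0·6.0000/(2)·0.8680^2·0.4966^2 = +0.557413
  k=3: (−1)^1·6.0000/(6)·0.8680^0·0.4966^4 = -0.060827
d^2_{-1,1}(1.0394) = +0.557413 -0.060827 = +0.496586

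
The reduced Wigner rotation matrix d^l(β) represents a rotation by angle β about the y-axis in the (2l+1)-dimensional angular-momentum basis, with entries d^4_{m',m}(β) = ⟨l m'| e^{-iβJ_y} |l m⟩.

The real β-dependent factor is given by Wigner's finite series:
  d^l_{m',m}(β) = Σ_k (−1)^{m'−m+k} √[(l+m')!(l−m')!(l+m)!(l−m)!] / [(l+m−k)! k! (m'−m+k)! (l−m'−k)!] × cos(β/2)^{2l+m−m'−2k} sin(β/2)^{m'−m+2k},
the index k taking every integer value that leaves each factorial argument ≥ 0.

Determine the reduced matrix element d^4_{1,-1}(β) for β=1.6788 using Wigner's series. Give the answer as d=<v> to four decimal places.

d^4_{1,-1}(β=1.6788) via Wigner's sum:
c=cos(1.6788/2)=0.667909, s=sin(1.6788/2)=0.744243; N=√[120·6·6·120]=720.000000
The bounds max(0,m−m')=0 and min(l+m,l−m')=3 give 4 terms
  k=0: (−1)^2·720.0000/(72)·0.6679^6·0.7442^2 = +0.491739
  k=1: (−1)^3·720.0000/(24)·0.6679^4·0.7442^4 = -1.831680
  k=2: (−1)^4·720.0000/(48)·0.6679^2·0.7442^6 = +1.137138
  k=3: (−1)^5·720.0000/(720)·0.6679^0·0.7442^8 = -0.094127
d^4_{1,-1}(1.6788) = +0.491739 -1.831680 +1.137138 -0.094127 = -0.296930

d=-0.2969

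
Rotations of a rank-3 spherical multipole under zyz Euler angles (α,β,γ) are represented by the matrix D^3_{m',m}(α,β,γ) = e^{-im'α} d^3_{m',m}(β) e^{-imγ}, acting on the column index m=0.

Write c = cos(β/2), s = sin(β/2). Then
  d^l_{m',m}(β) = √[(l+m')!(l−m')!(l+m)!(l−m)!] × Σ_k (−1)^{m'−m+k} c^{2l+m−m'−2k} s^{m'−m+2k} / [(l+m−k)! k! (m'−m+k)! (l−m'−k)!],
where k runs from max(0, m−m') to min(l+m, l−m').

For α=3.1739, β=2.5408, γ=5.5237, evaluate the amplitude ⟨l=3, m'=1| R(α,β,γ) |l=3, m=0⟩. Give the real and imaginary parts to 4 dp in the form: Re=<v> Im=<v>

D^3_{1,0}(3.1739,2.5408,5.5237) = e^{-i·1·3.1739}·d^3_{1,0}(2.5408)·e^{-i·0·5.5237}. Compute d first:
Half-angle: c=0.295899, s=0.955219. N=√(24·2·6·6)=41.569219
The bounds max(0,m−m')=0 and min(l+m,l−m')=2 give 3 terms
  k=0: (−1)^1·41.5692/(12)·0.2959^5·0.9552^1 = -0.007506
  k=1: (−1)^2·41.5692/(4)·0.2959^3·0.9552^3 = +0.234666
  k=2: (−1)^3·41.5692/(12)·0.2959^1·0.9552^5 = -0.815172
d^3_{1,0}(2.5408) = -0.007506 +0.234666 -0.815172 = -0.588012
Phases: e^{-i·(1)·3.1739}=-0.999478+0.032302i, e^{-i·(0)·5.5237}=+1.000000+0.000000i ⇒ D=+0.587705-0.018994i

Re=0.5877 Im=-0.0190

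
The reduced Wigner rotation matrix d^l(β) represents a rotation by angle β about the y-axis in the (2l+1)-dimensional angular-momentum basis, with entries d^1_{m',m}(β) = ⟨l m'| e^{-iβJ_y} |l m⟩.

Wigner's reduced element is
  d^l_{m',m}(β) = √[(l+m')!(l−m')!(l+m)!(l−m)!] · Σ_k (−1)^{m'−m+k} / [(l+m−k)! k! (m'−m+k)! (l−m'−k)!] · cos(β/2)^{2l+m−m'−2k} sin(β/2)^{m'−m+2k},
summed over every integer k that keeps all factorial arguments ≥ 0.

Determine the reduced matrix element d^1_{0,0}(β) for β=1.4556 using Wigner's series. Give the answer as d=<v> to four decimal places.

d^1_{0,0}(β=1.4556) via Wigner's sum:
With c≡cos(β/2)=0.746640 and s≡sin(β/2)=0.665229, N=[1·1·1·1]^{1/2}=1.000000
k: max(0,(0)−(0))=0 … min(1+(0),1−(0))=1
  k=0: (−1)^0·1.0000/(1)·0.7466^2·0.6652^0 = +0.557471
  k=1: (−1)^1·1.0000/(1)·0.7466^0·0.6652^2 = -0.442529
d^1_{0,0}(1.4556) = +0.557471 -0.442529 = +0.114942

d=0.1149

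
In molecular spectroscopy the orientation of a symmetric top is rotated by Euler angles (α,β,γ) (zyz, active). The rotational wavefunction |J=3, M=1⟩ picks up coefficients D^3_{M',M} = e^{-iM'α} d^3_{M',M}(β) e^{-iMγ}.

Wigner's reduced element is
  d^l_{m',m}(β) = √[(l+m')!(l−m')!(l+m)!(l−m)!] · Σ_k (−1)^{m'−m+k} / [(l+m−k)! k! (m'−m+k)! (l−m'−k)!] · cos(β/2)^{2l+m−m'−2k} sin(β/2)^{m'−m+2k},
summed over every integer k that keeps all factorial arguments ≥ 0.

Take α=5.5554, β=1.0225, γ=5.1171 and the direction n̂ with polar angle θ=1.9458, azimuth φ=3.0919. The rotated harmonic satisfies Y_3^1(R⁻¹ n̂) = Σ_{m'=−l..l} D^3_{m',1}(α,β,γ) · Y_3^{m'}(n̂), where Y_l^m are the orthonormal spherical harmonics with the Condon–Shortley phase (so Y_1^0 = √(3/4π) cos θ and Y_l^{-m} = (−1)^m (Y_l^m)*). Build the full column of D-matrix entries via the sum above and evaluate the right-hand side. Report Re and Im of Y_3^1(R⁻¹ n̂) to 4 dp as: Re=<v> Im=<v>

Need the full column D^3_{m',1} for m'=−3..3 at α=5.5554, β=1.0225, γ=5.1171.
cos(β/2)=0.872134, sin(β/2)=0.489268
d^3_{-3,1}: single k=4 term ⇒ +0.168810;  D = +0.088742-0.143603i
d^3_{-2,1}: k∈[3..4] ⇒ +0.491382 -0.077324 = +0.414057;  D = +0.396829-0.118196i
d^3_{-1,1}: k∈[2..4] ⇒ +0.830953 -0.348692 +0.013718 = +0.495978;  D = +0.449096+0.210494i
d^3_{0,1}: k∈[1..3] ⇒ +0.855170 -0.807422 +0.084705 = +0.132452;  D = +0.052153+0.121752i
d^3_{1,1}: k∈[0..2] ⇒ +0.440046 -1.107938 +0.261519 = -0.406372;  D = +0.129016-0.385348i
d^3_{2,1}: k∈[0..1] ⇒ -0.780660 +0.491382 = -0.289278;  D = +0.251050-0.143721i
d^3_{3,1}: single k=0 term ⇒ +0.536378;  D = -0.524834-0.110684i
Y_3^{m'}(θ=1.9458,φ=3.0919) and Σ D·Y over m':
  (+0.0887-0.1436i)·(-0.3324-0.0499i)  (+0.3968-0.1182i)·(-0.3225-0.0322i)  (+0.4491+0.2105i)·(+0.0989+0.0049i)  (+0.0522+0.1218i)·(+0.3184+0.0000i)  (+0.1290-0.3853i)·(-0.0989+0.0049i)  (+0.2511-0.1437i)·(-0.3225+0.0322i)  (-0.5248-0.1107i)·(+0.3324-0.0499i)
Y_3^1(R⁻¹ n̂) = -0.375672+0.213019i

Re=-0.3757 Im=0.2130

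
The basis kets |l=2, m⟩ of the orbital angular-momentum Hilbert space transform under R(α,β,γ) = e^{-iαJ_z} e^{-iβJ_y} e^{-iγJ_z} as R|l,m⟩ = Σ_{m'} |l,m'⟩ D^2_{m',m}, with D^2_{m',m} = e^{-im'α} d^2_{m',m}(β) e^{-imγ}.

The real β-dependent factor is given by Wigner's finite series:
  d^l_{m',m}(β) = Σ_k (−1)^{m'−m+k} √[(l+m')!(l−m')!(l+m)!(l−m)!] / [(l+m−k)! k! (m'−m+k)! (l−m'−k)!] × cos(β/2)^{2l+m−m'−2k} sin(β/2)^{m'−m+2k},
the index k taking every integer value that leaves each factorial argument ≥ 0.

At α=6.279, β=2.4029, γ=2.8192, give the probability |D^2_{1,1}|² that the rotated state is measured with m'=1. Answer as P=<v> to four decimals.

P=0.1044

First d^2_{1,1}(β=2.4029), then the phase factors e^{-i(1)α} and e^{-i(1)γ}:
c=cos(2.4029/2)=0.361006, s=sin(2.4029/2)=0.932564; N=√[6·1·6·1]=6.000000
The bounds max(0,m−m')=0 and min(l+m,l−m')=1 give 2 terms
  k=0: (−1)^0·6.0000/(6)·0.3610^4·0.9326^0 = +0.016985
  k=1: (−1)^1·6.0000/(2)·0.3610^2·0.9326^2 = -0.340022
d^2_{1,1}(2.4029) = +0.016985 -0.340022 = -0.323037
|D^2_{1,1}|² = |d^2_{1,1}(β)|² = (-0.323037)² = 0.104353 (the z-rotation phases have unit modulus)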